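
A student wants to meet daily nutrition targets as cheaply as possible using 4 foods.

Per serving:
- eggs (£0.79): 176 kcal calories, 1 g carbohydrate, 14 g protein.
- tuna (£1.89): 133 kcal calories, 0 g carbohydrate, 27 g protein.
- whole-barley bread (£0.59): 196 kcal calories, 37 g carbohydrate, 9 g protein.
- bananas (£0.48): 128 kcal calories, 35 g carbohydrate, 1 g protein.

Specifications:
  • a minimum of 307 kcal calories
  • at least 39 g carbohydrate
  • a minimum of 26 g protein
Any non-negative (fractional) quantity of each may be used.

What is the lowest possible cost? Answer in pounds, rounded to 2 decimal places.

Let x1 = servings of eggs, x2 = servings of tuna, x3 = servings of whole-barley bread, x4 = servings of bananas.
min 0.79x1 + 1.89x2 + 0.59x3 + 0.48x4 with:
  176x1 + 133x2 + 196x3 + 128x4 ≥ 307   (calories)
  1x1 + 37x3 + 35x4 ≥ 39   (carbohydrate)
  14x1 + 27x2 + 9x3 + 1x4 ≥ 26   (protein)
  x1, x2, x3, x4 ≥ 0.
At the optimum only eggs, whole-barley bread are positive (tuna, bananas = 0). Binding constraints: carbohydrate and protein.
That vertex is x1 = 1.2, x3 = 1.022.
Hence cost = 0.79·1.2 + 0.59·1.022 = £1.5510.

£1.55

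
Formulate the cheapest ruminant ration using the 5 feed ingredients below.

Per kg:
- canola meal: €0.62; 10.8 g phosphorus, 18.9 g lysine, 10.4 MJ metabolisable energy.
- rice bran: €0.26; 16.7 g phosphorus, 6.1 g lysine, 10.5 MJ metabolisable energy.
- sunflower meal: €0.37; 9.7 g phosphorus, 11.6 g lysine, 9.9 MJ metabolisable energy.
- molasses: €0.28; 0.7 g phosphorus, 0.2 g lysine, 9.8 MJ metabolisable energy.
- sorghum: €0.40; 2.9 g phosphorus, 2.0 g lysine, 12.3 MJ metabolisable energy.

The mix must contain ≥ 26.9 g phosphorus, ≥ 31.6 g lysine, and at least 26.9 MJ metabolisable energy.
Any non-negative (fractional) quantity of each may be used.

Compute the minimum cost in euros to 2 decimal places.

€1.01

Set it up as a linear program. Let x1 = kg of canola meal, x2 = kg of rice bran, x3 = kg of sunflower meal, x4 = kg of molasses, x5 = kg of sorghum.
Minimise 0.62x1 + 0.26x2 + 0.37x3 + 0.28x4 + 0.4x5 subject to:
  10.8x1 + 16.7x2 + 9.7x3 + 0.7x4 + 2.9x5 ≥ 26.9   (phosphorus)
  18.9x1 + 6.1x2 + 11.6x3 + 0.2x4 + 2x5 ≥ 31.6   (lysine)
  10.4x1 + 10.5x2 + 9.9x3 + 9.8x4 + 12.3x5 ≥ 26.9   (metabolisable energy)
  x1, x2, x3, x4, x5 ≥ 0.
The optimal basis is {rice bran, sunflower meal}; canola meal, molasses, sorghum drop out. Binding constraints: phosphorus and lysine.
Optimal quantities: rice bran = 0.04103 kg, sunflower meal = 2.703 kg.
Cost = 0.26·0.04103 + 0.37·2.703 = 1.0108.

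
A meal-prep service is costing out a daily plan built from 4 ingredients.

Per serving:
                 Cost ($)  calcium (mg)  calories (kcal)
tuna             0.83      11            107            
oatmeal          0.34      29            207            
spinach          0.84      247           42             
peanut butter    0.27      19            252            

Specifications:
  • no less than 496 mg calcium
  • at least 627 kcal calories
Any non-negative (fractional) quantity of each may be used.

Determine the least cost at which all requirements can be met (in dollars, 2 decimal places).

$2.13

Set it up as a linear program. Let x1 = servings of tuna, x2 = servings of oatmeal, x3 = servings of spinach, x4 = servings of peanut butter.
min 0.83x1 + 0.34x2 + 0.84x3 + 0.27x4 with:
  11x1 + 29x2 + 247x3 + 19x4 ≥ 496   (calcium)
  107x1 + 207x2 + 42x3 + 252x4 ≥ 627   (calories)
  x1, x2, x3, x4 ≥ 0.
The cheapest feasible vertex uses only spinach, peanut butter; tuna, oatmeal are not used. The calcium and calories requirements are met with equality.
Solving gives x3 = 1.84, x4 = 2.181.
Total cost: 0.84·1.84 + 0.27·2.181 = 2.1345.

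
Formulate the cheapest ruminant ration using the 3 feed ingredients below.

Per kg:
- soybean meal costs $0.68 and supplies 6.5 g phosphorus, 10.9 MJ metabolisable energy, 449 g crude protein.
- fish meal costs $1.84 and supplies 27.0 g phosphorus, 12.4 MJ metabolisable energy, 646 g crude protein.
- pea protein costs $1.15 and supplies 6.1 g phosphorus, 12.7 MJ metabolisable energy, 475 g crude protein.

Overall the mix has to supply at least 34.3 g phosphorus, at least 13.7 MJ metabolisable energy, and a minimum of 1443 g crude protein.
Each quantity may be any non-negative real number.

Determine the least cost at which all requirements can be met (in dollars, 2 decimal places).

$2.84

Treat it as an LP. Let x1 = kg of soybean meal, x2 = kg of fish meal, x3 = kg of pea protein.
Minimise 0.68x1 + 1.84x2 + 1.15x3 s.t.:
  6.5x1 + 27x2 + 6.1x3 ≥ 34.3   (phosphorus)
  10.9x1 + 12.4x2 + 12.7x3 ≥ 13.7   (metabolisable energy)
  449x1 + 646x2 + 475x3 ≥ 1443   (crude protein)
  x1, x2, x3 ≥ 0.
The cheapest feasible vertex uses only soybean meal, fish meal; pea protein is not used. There the phosphorus and crude protein constraints are tight.
That vertex is x1 = 2.121, x2 = 0.7599.
Total cost: 0.68·2.121 + 1.84·0.7599 = 2.8405.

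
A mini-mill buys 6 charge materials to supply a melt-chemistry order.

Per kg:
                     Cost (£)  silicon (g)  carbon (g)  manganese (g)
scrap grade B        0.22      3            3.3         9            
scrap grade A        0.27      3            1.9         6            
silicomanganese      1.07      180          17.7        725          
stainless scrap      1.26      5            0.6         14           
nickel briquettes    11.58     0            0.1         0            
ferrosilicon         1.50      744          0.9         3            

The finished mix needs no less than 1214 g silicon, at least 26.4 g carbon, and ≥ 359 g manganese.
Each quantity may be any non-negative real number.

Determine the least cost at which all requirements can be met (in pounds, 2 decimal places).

This is a linear program. Let x1 = kg of scrap grade B, x2 = kg of scrap grade A, x3 = kg of silicomanganese, x4 = kg of stainless scrap, x5 = kg of nickel briquettes, x6 = kg of ferrosilicon.
min 0.22x1 + 0.27x2 + 1.07x3 + 1.26x4 + 11.58x5 + 1.5x6 s.t.:
  3x1 + 3x2 + 180x3 + 5x4 + 744x6 ≥ 1214   (silicon)
  3.3x1 + 1.9x2 + 17.7x3 + 0.6x4 + 0.1x5 + 0.9x6 ≥ 26.4   (carbon)
  9x1 + 6x2 + 725x3 + 14x4 + 3x6 ≥ 359   (manganese)
  x1, x2, x3, x4, x5, x6 ≥ 0.
The optimal basis is {silicomanganese, ferrosilicon}; scrap grade B, scrap grade A, stainless scrap, nickel briquettes drop out. The silicon and carbon requirements are met with equality.
Solving gives x3 = 1.426, x6 = 1.287.
Objective = 1.07·1.426 + 1.5·1.287 = 3.4563.

£3.46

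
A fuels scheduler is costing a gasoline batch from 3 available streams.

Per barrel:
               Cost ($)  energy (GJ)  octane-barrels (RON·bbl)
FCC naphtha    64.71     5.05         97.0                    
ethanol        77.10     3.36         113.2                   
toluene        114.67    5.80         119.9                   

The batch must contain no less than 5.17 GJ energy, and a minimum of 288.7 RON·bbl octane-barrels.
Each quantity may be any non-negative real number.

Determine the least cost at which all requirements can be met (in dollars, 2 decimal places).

$192.60

Set it up as a linear program. Let x1 = barrels of FCC naphtha, x2 = barrels of ethanol, x3 = barrels of toluene.
Minimize 64.71x1 + 77.1x2 + 114.67x3 subject to:
  5.05x1 + 3.36x2 + 5.8x3 ≥ 5.17   (energy)
  97x1 + 113.2x2 + 119.9x3 ≥ 288.7   (octane-barrels)
  x1, x2, x3 ≥ 0.
The cheapest feasible vertex uses only FCC naphtha; ethanol, toluene are not used. Binding constraint: octane-barrels.
So FCC naphtha = 2.9763 barrels.
Total cost: 64.71·2.9763 = 192.5964.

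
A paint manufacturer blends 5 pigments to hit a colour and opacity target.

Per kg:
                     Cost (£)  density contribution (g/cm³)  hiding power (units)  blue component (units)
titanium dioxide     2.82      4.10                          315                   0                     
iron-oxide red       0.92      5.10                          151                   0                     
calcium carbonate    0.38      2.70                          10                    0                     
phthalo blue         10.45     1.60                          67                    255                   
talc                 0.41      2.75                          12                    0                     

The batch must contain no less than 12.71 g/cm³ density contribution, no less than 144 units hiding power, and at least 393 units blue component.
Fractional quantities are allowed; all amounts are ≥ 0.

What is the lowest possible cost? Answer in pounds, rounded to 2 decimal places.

This is a linear program. Let x1 = kg of titanium dioxide, x2 = kg of iron-oxide red, x3 = kg of calcium carbonate, x4 = kg of phthalo blue, x5 = kg of talc.
Minimise 2.82x1 + 0.92x2 + 0.38x3 + 10.45x4 + 0.41x5 s.t.:
  4.1x1 + 5.1x2 + 2.7x3 + 1.6x4 + 2.75x5 ≥ 12.71   (density contribution)
  315x1 + 151x2 + 10x3 + 67x4 + 12x5 ≥ 144   (hiding power)
  255x4 ≥ 393   (blue component)
  x1, x2, x3, x4, x5 ≥ 0.
The cheapest feasible vertex uses only iron-oxide red, calcium carbonate, phthalo blue; titanium dioxide, talc are not used. There the density contribution, hiding power, blue component constraints are tight.
Solving gives x2 = 0.02119, x3 = 3.754, x4 = 1.541.
Objective = 0.92·0.02119 + 0.38·3.754 + 10.45·1.541 = 17.5495.

£17.55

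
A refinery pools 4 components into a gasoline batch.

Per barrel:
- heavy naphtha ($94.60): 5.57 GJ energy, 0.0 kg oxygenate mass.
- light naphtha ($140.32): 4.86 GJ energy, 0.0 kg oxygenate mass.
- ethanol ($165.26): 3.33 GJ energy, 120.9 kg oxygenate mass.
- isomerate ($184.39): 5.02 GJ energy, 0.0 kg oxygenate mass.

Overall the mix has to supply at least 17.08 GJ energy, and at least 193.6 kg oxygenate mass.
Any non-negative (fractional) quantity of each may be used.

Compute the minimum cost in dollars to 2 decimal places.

This is a linear program. Let x1 = barrels of heavy naphtha, x2 = barrels of light naphtha, x3 = barrels of ethanol, x4 = barrels of isomerate.
Minimise 94.6x1 + 140.32x2 + 165.26x3 + 184.39x4 subject to:
  5.57x1 + 4.86x2 + 3.33x3 + 5.02x4 ≥ 17.08   (energy)
  120.9x3 ≥ 193.6   (oxygenate mass)
  x1, x2, x3, x4 ≥ 0.
The cheapest feasible vertex uses only heavy naphtha, ethanol; light naphtha, isomerate are not used. The energy and oxygenate mass requirements are met with equality.
Optimal quantities: heavy naphtha = 2.1091 barrels, ethanol = 1.6013 barrels.
Cost = 94.6·2.1091 + 165.26·1.6013 = 464.1517.

$464.15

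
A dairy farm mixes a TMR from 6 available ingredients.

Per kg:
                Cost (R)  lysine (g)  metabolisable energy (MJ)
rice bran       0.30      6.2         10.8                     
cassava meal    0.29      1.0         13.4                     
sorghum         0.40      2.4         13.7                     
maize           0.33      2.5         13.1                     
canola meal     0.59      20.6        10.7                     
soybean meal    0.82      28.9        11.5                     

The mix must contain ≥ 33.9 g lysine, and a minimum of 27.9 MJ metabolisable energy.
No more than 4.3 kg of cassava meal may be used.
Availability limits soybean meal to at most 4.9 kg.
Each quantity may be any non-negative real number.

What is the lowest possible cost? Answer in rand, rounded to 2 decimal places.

R1.14

This is a linear program. Let x1 = kg of rice bran, x2 = kg of cassava meal, x3 = kg of sorghum, x4 = kg of maize, x5 = kg of canola meal, x6 = kg of soybean meal.
min 0.3x1 + 0.29x2 + 0.4x3 + 0.33x4 + 0.59x5 + 0.82x6 s.t.:
  6.2x1 + 1x2 + 2.4x3 + 2.5x4 + 20.6x5 + 28.9x6 ≥ 33.9   (lysine)
  10.8x1 + 13.4x2 + 13.7x3 + 13.1x4 + 10.7x5 + 11.5x6 ≥ 27.9   (metabolisable energy)
  x2 ≤ 4.3
  x6 ≤ 4.9
  x1, x2, x3, x4, x5, x6 ≥ 0.
At the optimum only rice bran, canola meal are positive (cassava meal, sorghum, maize, soybean meal = 0). The lysine and metabolisable energy requirements are met with equality.
Optimal quantities: rice bran = 1.358 kg, canola meal = 1.237 kg.
Objective = 0.3·1.358 + 0.59·1.237 = 1.1372.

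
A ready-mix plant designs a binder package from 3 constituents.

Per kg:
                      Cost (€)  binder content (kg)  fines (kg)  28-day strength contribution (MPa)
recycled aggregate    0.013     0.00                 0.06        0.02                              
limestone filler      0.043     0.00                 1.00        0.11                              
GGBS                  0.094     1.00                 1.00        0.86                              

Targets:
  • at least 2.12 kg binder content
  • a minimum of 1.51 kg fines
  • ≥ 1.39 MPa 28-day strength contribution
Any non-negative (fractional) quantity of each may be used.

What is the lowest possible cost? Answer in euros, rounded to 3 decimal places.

€0.199

Let x1 = kg of recycled aggregate, x2 = kg of limestone filler, x3 = kg of GGBS.
Minimise 0.013x1 + 0.043x2 + 0.094x3 with:
  1x3 ≥ 2.12   (binder content)
  0.06x1 + 1x2 + 1x3 ≥ 1.51   (fines)
  0.02x1 + 0.11x2 + 0.86x3 ≥ 1.39   (28-day strength contribution)
  x1, x2, x3 ≥ 0.
At the optimum only GGBS is positive (recycled aggregate, limestone filler = 0). Binding constraint: binder content.
Optimal quantities: GGBS = 2.12 kg.
Objective = 0.094·2.12 = 0.19928.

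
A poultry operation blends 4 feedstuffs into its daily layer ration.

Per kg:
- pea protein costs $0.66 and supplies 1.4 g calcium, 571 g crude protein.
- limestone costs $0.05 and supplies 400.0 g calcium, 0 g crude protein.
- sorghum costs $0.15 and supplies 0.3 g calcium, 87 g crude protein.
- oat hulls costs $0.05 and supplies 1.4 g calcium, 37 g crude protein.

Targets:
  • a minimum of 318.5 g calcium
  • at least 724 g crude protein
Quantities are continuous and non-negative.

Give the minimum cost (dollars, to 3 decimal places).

$0.876

Let x1 = kg of pea protein, x2 = kg of limestone, x3 = kg of sorghum, x4 = kg of oat hulls.
Minimise 0.66x1 + 0.05x2 + 0.15x3 + 0.05x4 with:
  1.4x1 + 400x2 + 0.3x3 + 1.4x4 ≥ 318.5   (calcium)
  571x1 + 87x3 + 37x4 ≥ 724   (crude protein)
  x1, x2, x3, x4 ≥ 0.
The optimal basis is {pea protein, limestone}; sorghum, oat hulls drop out. Binding constraints: calcium and crude protein.
So pea protein = 1.268 kg, limestone = 0.7918 kg.
Objective = 0.66·1.268 + 0.05·0.7918 = 0.87647.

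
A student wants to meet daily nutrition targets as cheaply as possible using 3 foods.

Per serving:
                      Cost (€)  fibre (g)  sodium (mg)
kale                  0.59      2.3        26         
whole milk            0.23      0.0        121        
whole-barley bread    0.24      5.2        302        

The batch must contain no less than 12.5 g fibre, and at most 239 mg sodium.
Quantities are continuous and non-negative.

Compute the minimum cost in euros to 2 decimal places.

Let x1 = servings of kale, x2 = servings of whole milk, x3 = servings of whole-barley bread.
Minimize 0.59x1 + 0.23x2 + 0.24x3 s.t.:
  2.3x1 + 5.2x3 ≥ 12.5   (fibre)
  26x1 + 121x2 + 302x3 ≤ 239   (sodium)
  x1, x2, x3 ≥ 0.
The minimum-cost mix takes nothing from whole milk — only kale, whole-barley bread. The fibre and sodium requirements are met with equality.
Solving gives x1 = 4.527, x3 = 0.4017.
Total cost: 0.59·4.527 + 0.24·0.4017 = 2.7673.

€2.77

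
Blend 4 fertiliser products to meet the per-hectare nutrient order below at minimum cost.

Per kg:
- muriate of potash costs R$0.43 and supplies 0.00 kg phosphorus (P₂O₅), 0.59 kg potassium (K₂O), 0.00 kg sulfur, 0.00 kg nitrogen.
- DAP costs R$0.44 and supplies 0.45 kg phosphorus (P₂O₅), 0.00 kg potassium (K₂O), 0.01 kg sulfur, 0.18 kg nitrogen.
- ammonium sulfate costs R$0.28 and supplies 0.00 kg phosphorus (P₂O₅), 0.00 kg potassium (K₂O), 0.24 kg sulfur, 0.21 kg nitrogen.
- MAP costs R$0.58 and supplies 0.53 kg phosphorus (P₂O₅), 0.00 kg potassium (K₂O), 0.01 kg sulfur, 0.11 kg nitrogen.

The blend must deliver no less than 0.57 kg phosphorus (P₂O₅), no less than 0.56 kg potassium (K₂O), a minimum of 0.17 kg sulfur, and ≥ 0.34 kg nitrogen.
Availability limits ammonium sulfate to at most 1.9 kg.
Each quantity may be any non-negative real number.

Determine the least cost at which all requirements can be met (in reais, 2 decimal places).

Let x1 = kg of muriate of potash, x2 = kg of DAP, x3 = kg of ammonium sulfate, x4 = kg of MAP.
Minimize 0.43x1 + 0.44x2 + 0.28x3 + 0.58x4 subject to:
  0.45x2 + 0.53x4 ≥ 0.57   (phosphorus (P₂O₅))
  0.59x1 ≥ 0.56   (potassium (K₂O))
  0.01x2 + 0.24x3 + 0.01x4 ≥ 0.17   (sulfur)
  0.18x2 + 0.21x3 + 0.11x4 ≥ 0.34   (nitrogen)
  x3 ≤ 1.9
  x1, x2, x3, x4 ≥ 0.
The minimum-cost mix takes nothing from MAP — only muriate of potash, DAP, ammonium sulfate. There the phosphorus (P₂O₅), potassium (K₂O), sulfur constraints are tight.
So muriate of potash = 0.9492 kg, DAP = 1.267 kg, ammonium sulfate = 0.6556 kg.
Objective = 0.43·0.9492 + 0.44·1.267 + 0.28·0.6556 = 1.1492.

R$1.15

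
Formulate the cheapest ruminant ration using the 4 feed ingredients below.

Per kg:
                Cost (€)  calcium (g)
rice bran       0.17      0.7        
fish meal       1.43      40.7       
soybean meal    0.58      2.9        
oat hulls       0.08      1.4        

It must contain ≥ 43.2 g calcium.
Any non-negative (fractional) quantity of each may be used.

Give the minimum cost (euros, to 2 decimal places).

Treat it as an LP. Let x1 = kg of rice bran, x2 = kg of fish meal, x3 = kg of soybean meal, x4 = kg of oat hulls.
min 0.17x1 + 1.43x2 + 0.58x3 + 0.08x4 subject to:
  0.7x1 + 40.7x2 + 2.9x3 + 1.4x4 ≥ 43.2   (calcium)
  x1, x2, x3, x4 ≥ 0.
The minimum-cost mix takes nothing from rice bran, soybean meal, oat hulls — only fish meal. Binding constraint: calcium.
So fish meal = 1.061 kg.
Hence cost = 1.43·1.061 = €1.5172.

€1.52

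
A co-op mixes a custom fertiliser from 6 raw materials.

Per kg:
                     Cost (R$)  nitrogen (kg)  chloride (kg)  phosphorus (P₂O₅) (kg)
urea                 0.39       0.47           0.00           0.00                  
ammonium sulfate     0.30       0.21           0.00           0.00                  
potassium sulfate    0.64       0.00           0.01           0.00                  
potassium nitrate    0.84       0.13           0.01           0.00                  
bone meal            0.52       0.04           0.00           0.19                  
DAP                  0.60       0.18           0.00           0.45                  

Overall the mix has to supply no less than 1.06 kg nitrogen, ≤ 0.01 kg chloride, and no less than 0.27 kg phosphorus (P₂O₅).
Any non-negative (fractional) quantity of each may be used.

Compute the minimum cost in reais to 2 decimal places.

R$1.15

Treat it as an LP. Let x1 = kg of urea, x2 = kg of ammonium sulfate, x3 = kg of potassium sulfate, x4 = kg of potassium nitrate, x5 = kg of bone meal, x6 = kg of DAP.
Minimize 0.39x1 + 0.3x2 + 0.64x3 + 0.84x4 + 0.52x5 + 0.6x6 s.t.:
  0.47x1 + 0.21x2 + 0.13x4 + 0.04x5 + 0.18x6 ≥ 1.06   (nitrogen)
  0.01x3 + 0.01x4 ≤ 0.01   (chloride)
  0.19x5 + 0.45x6 ≥ 0.27   (phosphorus (P₂O₅))
  x1, x2, x3, x4, x5, x6 ≥ 0.
The minimum-cost mix takes nothing from ammonium sulfate, potassium sulfate, potassium nitrate, bone meal — only urea, DAP. Binding constraints: nitrogen and phosphorus (P₂O₅).
So urea = 2.026 kg, DAP = 0.6 kg.
Cost = 0.39·2.026 + 0.6·0.6 = 1.1501.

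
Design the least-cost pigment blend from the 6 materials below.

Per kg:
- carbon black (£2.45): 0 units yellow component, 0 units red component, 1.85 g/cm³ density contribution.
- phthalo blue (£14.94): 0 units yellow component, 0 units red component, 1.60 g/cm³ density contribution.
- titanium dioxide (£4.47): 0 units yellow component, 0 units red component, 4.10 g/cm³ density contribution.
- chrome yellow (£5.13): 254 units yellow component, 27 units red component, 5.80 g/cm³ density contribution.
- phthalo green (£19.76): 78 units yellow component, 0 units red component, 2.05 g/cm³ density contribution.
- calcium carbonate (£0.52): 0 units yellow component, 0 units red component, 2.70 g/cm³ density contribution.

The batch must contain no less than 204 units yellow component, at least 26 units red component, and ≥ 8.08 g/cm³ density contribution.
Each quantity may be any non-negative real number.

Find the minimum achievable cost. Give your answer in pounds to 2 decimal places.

£5.42

Let x1 = kg of carbon black, x2 = kg of phthalo blue, x3 = kg of titanium dioxide, x4 = kg of chrome yellow, x5 = kg of phthalo green, x6 = kg of calcium carbonate.
min 2.45x1 + 14.94x2 + 4.47x3 + 5.13x4 + 19.76x5 + 0.52x6 with:
  254x4 + 78x5 ≥ 204   (yellow component)
  27x4 ≥ 26   (red component)
  1.85x1 + 1.6x2 + 4.1x3 + 5.8x4 + 2.05x5 + 2.7x6 ≥ 8.08   (density contribution)
  x1, x2, x3, x4, x5, x6 ≥ 0.
At the optimum only chrome yellow, calcium carbonate are positive (carbon black, phthalo blue, titanium dioxide, phthalo green = 0). Binding constraints: red component and density contribution.
So chrome yellow = 0.963 kg, calcium carbonate = 0.924 kg.
Objective = 5.13·0.963 + 0.52·0.924 = 5.4207.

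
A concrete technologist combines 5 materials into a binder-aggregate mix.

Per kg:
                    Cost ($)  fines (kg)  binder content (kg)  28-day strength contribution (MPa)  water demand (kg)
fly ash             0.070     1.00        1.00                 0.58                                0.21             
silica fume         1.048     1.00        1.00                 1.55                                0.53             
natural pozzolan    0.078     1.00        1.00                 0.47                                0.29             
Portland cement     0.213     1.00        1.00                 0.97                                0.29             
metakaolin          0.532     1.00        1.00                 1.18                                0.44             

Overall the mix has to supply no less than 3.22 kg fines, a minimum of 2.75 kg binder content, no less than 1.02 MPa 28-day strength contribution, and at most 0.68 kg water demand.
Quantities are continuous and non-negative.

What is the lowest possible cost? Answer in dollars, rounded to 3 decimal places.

Treat it as an LP. Let x1 = kg of fly ash, x2 = kg of silica fume, x3 = kg of natural pozzolan, x4 = kg of Portland cement, x5 = kg of metakaolin.
Minimize 0.07x1 + 1.048x2 + 0.078x3 + 0.213x4 + 0.532x5 s.t.:
  1x1 + 1x2 + 1x3 + 1x4 + 1x5 ≥ 3.22   (fines)
  1x1 + 1x2 + 1x3 + 1x4 + 1x5 ≥ 2.75   (binder content)
  0.58x1 + 1.55x2 + 0.47x3 + 0.97x4 + 1.18x5 ≥ 1.02   (28-day strength contribution)
  0.21x1 + 0.53x2 + 0.29x3 + 0.29x4 + 0.44x5 ≤ 0.68   (water demand)
  x1, x2, x3, x4, x5 ≥ 0.
The cheapest feasible vertex uses only fly ash; silica fume, natural pozzolan, Portland cement, metakaolin are not used. There the fines constraint is tight.
Optimal quantities: fly ash = 3.22 kg.
Objective = 0.07·3.22 = 0.22540.

$0.225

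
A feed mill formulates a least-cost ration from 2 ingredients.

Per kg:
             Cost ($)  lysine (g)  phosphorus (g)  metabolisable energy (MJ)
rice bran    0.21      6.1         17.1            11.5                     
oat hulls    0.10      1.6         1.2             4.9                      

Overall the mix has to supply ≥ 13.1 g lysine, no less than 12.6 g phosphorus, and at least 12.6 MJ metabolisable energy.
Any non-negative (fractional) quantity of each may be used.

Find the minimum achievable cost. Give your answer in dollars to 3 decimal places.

Let x1 = kg of rice bran, x2 = kg of oat hulls.
Minimize 0.21x1 + 0.1x2 s.t.:
  6.1x1 + 1.6x2 ≥ 13.1   (lysine)
  17.1x1 + 1.2x2 ≥ 12.6   (phosphorus)
  11.5x1 + 4.9x2 ≥ 12.6   (metabolisable energy)
  x1, x2 ≥ 0.
The minimum-cost mix takes nothing from oat hulls — only rice bran. There the lysine constraint is tight.
Optimal quantities: rice bran = 2.148 kg.
Hence cost = 0.21·2.148 = $0.45108.

$0.451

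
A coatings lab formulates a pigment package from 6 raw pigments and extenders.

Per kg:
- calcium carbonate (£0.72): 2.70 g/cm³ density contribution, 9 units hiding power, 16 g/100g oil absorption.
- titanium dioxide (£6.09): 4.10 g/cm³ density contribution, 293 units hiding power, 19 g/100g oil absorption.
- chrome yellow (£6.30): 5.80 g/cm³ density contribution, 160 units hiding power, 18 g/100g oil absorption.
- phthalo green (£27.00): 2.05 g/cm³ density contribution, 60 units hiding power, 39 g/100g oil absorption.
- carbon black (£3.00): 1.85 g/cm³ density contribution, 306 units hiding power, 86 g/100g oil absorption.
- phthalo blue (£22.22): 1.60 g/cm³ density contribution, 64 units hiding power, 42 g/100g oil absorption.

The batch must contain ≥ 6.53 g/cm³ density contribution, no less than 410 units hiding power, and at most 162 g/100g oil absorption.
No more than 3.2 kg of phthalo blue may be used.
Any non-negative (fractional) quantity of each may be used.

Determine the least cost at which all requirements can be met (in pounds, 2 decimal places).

£4.99

Set it up as a linear program. Let x1 = kg of calcium carbonate, x2 = kg of titanium dioxide, x3 = kg of chrome yellow, x4 = kg of phthalo green, x5 = kg of carbon black, x6 = kg of phthalo blue.
min 0.72x1 + 6.09x2 + 6.3x3 + 27x4 + 3x5 + 22.22x6 s.t.:
  2.7x1 + 4.1x2 + 5.8x3 + 2.05x4 + 1.85x5 + 1.6x6 ≥ 6.53   (density contribution)
  9x1 + 293x2 + 160x3 + 60x4 + 306x5 + 64x6 ≥ 410   (hiding power)
  16x1 + 19x2 + 18x3 + 39x4 + 86x5 + 42x6 ≤ 162   (oil absorption)
  x6 ≤ 3.2
  x1, x2, x3, x4, x5, x6 ≥ 0.
The minimum-cost mix takes nothing from titanium dioxide, chrome yellow, phthalo green, phthalo blue — only calcium carbonate, carbon black. There the density contribution and hiding power constraints are tight.
Solving gives x1 = 1.531, x5 = 1.295.
Objective = 0.72·1.531 + 3·1.295 = 4.9873.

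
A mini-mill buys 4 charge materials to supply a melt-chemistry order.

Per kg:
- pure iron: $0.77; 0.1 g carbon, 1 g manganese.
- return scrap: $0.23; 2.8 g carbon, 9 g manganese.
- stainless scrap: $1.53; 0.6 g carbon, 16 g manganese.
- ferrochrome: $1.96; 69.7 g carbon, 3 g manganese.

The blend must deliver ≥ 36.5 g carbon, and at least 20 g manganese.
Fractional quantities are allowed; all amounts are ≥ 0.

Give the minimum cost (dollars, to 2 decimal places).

Set it up as a linear program. Let x1 = kg of pure iron, x2 = kg of return scrap, x3 = kg of stainless scrap, x4 = kg of ferrochrome.
Minimise 0.77x1 + 0.23x2 + 1.53x3 + 1.96x4 subject to:
  0.1x1 + 2.8x2 + 0.6x3 + 69.7x4 ≥ 36.5   (carbon)
  1x1 + 9x2 + 16x3 + 3x4 ≥ 20   (manganese)
  x1, x2, x3, x4 ≥ 0.
The optimal basis is {return scrap, ferrochrome}; pure iron, stainless scrap drop out. The carbon and manganese requirements are met with equality.
That vertex is x2 = 2.075, x4 = 0.4403.
Objective = 0.23·2.075 + 1.96·0.4403 = 1.3402.

$1.34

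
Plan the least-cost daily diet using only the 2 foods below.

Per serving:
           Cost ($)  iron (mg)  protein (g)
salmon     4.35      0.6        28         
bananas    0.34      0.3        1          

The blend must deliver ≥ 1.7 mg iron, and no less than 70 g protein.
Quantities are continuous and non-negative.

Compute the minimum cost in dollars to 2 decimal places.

$11.01

Let x1 = servings of salmon, x2 = servings of bananas.
min 4.35x1 + 0.34x2 s.t.:
  0.6x1 + 0.3x2 ≥ 1.7   (iron)
  28x1 + 1x2 ≥ 70   (protein)
  x1, x2 ≥ 0.
Both inputs are positive at the optimum. There the iron and protein constraints are tight.
Optimal quantities: salmon = 2.474 servings, bananas = 0.7179 servings.
Cost = 4.35·2.474 + 0.34·0.7179 = 11.0060.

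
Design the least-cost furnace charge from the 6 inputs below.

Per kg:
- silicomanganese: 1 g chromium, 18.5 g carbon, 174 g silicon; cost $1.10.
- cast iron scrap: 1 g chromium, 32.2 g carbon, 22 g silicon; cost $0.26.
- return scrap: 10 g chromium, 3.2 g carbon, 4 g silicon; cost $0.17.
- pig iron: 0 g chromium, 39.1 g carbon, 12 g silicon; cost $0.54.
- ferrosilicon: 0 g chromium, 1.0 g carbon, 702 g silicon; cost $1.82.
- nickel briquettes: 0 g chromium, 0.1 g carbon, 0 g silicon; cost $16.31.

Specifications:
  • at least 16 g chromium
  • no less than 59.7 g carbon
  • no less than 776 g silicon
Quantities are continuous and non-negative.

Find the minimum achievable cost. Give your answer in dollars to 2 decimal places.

Set it up as a linear program. Let x1 = kg of silicomanganese, x2 = kg of cast iron scrap, x3 = kg of return scrap, x4 = kg of pig iron, x5 = kg of ferrosilicon, x6 = kg of nickel briquettes.
Minimise 1.1x1 + 0.26x2 + 0.17x3 + 0.54x4 + 1.82x5 + 16.31x6 s.t.:
  1x1 + 1x2 + 10x3 ≥ 16   (chromium)
  18.5x1 + 32.2x2 + 3.2x3 + 39.1x4 + 1x5 + 0.1x6 ≥ 59.7   (carbon)
  174x1 + 22x2 + 4x3 + 12x4 + 702x5 ≥ 776   (silicon)
  x1, x2, x3, x4, x5, x6 ≥ 0.
The optimal basis is {cast iron scrap, return scrap, ferrosilicon}; silicomanganese, pig iron, nickel briquettes drop out. Binding constraints: chromium, carbon, silicon.
Solving gives x2 = 1.679, x3 = 1.432, x5 = 1.045.
Hence cost = 0.26·1.679 + 0.17·1.432 + 1.82·1.045 = $2.5819.

$2.58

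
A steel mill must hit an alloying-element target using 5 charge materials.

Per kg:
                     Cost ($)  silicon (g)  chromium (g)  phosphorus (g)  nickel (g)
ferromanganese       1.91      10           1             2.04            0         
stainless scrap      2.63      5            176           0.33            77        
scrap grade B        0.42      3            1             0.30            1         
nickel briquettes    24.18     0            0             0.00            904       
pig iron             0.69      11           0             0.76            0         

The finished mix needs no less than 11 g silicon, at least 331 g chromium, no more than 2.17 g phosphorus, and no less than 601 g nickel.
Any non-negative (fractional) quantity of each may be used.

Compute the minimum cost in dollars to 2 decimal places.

$17.25

Set it up as a linear program. Let x1 = kg of ferromanganese, x2 = kg of stainless scrap, x3 = kg of scrap grade B, x4 = kg of nickel briquettes, x5 = kg of pig iron.
Minimise 1.91x1 + 2.63x2 + 0.42x3 + 24.18x4 + 0.69x5 with:
  10x1 + 5x2 + 3x3 + 11x5 ≥ 11   (silicon)
  1x1 + 176x2 + 1x3 ≥ 331   (chromium)
  2.04x1 + 0.33x2 + 0.3x3 + 0.76x5 ≤ 2.17   (phosphorus)
  77x2 + 1x3 + 904x4 ≥ 601   (nickel)
  x1, x2, x3, x4, x5 ≥ 0.
At the optimum only stainless scrap, nickel briquettes, pig iron are positive (ferromanganese, scrap grade B = 0). There the silicon, chromium, nickel constraints are tight.
Solving gives x2 = 1.881, x4 = 0.5046, x5 = 0.1451.
Objective = 2.63·1.881 + 24.18·0.5046 + 0.69·0.1451 = 17.2484.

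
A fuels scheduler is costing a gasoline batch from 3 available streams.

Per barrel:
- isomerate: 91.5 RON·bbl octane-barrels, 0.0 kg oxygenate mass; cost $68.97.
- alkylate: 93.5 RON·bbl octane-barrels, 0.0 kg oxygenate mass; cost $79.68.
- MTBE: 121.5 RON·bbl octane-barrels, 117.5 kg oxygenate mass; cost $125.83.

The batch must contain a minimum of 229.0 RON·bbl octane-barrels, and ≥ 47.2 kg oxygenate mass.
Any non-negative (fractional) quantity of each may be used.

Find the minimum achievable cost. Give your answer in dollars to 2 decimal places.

Set it up as a linear program. Let x1 = barrels of isomerate, x2 = barrels of alkylate, x3 = barrels of MTBE.
min 68.97x1 + 79.68x2 + 125.83x3 subject to:
  91.5x1 + 93.5x2 + 121.5x3 ≥ 229   (octane-barrels)
  117.5x3 ≥ 47.2   (oxygenate mass)
  x1, x2, x3 ≥ 0.
The cheapest feasible vertex uses only isomerate, MTBE; alkylate is not used. Binding constraints: octane-barrels and oxygenate mass.
So isomerate = 1.9693 barrels, MTBE = 0.4017 barrels.
Hence cost = 68.97·1.9693 + 125.83·0.4017 = $186.3685.

$186.37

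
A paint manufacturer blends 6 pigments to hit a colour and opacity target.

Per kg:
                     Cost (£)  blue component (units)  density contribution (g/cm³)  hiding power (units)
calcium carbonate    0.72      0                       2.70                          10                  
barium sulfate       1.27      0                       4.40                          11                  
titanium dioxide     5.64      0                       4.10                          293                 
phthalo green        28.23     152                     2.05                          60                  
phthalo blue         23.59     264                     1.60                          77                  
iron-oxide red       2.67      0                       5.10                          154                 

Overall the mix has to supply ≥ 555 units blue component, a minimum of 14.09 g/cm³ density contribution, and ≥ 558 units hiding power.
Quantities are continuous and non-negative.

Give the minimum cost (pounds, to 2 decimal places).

Let x1 = kg of calcium carbonate, x2 = kg of barium sulfate, x3 = kg of titanium dioxide, x4 = kg of phthalo green, x5 = kg of phthalo blue, x6 = kg of iron-oxide red.
min 0.72x1 + 1.27x2 + 5.64x3 + 28.23x4 + 23.59x5 + 2.67x6 with:
  152x4 + 264x5 ≥ 555   (blue component)
  2.7x1 + 4.4x2 + 4.1x3 + 2.05x4 + 1.6x5 + 5.1x6 ≥ 14.09   (density contribution)
  10x1 + 11x2 + 293x3 + 60x4 + 77x5 + 154x6 ≥ 558   (hiding power)
  x1, x2, x3, x4, x5, x6 ≥ 0.
The cheapest feasible vertex uses only phthalo blue, iron-oxide red; calcium carbonate, barium sulfate, titanium dioxide, phthalo green are not used. Binding constraints: blue component and hiding power.
That vertex is x5 = 2.1023, x6 = 2.5722.
Total cost: 23.59·2.1023 + 2.67·2.5722 = 56.4610.

£56.46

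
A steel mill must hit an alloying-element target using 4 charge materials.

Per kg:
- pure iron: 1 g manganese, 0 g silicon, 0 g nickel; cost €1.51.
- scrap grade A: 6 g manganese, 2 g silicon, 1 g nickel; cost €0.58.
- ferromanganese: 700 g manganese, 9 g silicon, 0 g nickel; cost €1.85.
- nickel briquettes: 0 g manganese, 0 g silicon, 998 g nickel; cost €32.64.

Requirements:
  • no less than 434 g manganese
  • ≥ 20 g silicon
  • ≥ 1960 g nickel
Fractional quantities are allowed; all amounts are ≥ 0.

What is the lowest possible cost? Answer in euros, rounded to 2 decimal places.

Let x1 = kg of pure iron, x2 = kg of scrap grade A, x3 = kg of ferromanganese, x4 = kg of nickel briquettes.
min 1.51x1 + 0.58x2 + 1.85x3 + 32.64x4 s.t.:
  1x1 + 6x2 + 700x3 ≥ 434   (manganese)
  2x2 + 9x3 ≥ 20   (silicon)
  1x2 + 998x4 ≥ 1960   (nickel)
  x1, x2, x3, x4 ≥ 0.
At the optimum only ferromanganese, nickel briquettes are positive (pure iron, scrap grade A = 0). The silicon and nickel requirements are met with equality.
Solving gives x3 = 2.2222, x4 = 1.9639.
Total cost: 1.85·2.2222 + 32.64·1.9639 = 68.2128.

€68.21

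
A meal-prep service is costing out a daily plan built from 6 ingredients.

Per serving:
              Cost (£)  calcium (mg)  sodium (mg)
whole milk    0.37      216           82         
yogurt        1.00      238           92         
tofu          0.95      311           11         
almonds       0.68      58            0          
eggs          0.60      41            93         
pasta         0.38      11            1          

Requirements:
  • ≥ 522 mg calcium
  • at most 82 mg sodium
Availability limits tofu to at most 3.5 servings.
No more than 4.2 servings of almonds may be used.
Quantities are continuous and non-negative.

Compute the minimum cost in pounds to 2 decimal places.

Set it up as a linear program. Let x1 = servings of whole milk, x2 = servings of yogurt, x3 = servings of tofu, x4 = servings of almonds, x5 = servings of eggs, x6 = servings of pasta.
Minimise 0.37x1 + 1x2 + 0.95x3 + 0.68x4 + 0.6x5 + 0.38x6 subject to:
  216x1 + 238x2 + 311x3 + 58x4 + 41x5 + 11x6 ≥ 522   (calcium)
  82x1 + 92x2 + 11x3 + 93x5 + 1x6 ≤ 82   (sodium)
  x3 ≤ 3.5
  x4 ≤ 4.2
  x1, x2, x3, x4, x5, x6 ≥ 0.
The minimum-cost mix takes nothing from yogurt, almonds, eggs, pasta — only whole milk, tofu. Binding constraints: calcium and sodium.
That vertex is x1 = 0.8544, x3 = 1.085.
Hence cost = 0.37·0.8544 + 0.95·1.085 = £1.3469.

£1.35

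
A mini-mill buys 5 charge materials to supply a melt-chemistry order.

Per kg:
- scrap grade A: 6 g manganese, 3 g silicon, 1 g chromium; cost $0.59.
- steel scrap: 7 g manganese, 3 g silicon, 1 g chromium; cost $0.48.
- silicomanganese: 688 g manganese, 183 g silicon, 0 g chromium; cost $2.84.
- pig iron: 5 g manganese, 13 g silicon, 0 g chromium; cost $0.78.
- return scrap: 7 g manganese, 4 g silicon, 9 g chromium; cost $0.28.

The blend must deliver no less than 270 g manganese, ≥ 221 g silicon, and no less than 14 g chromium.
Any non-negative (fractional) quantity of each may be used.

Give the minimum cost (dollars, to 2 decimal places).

$3.77

Set it up as a linear program. Let x1 = kg of scrap grade A, x2 = kg of steel scrap, x3 = kg of silicomanganese, x4 = kg of pig iron, x5 = kg of return scrap.
min 0.59x1 + 0.48x2 + 2.84x3 + 0.78x4 + 0.28x5 with:
  6x1 + 7x2 + 688x3 + 5x4 + 7x5 ≥ 270   (manganese)
  3x1 + 3x2 + 183x3 + 13x4 + 4x5 ≥ 221   (silicon)
  1x1 + 1x2 + 9x5 ≥ 14   (chromium)
  x1, x2, x3, x4, x5 ≥ 0.
The cheapest feasible vertex uses only silicomanganese, return scrap; scrap grade A, steel scrap, pig iron are not used. The silicon and chromium requirements are met with equality.
So silicomanganese = 1.174 kg, return scrap = 1.556 kg.
Hence cost = 2.84·1.174 + 0.28·1.556 = $3.7698.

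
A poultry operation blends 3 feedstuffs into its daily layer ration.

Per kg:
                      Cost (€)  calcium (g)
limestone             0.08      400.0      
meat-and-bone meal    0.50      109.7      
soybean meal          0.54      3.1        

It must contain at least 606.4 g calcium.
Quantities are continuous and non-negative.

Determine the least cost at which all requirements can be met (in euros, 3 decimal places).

Treat it as an LP. Let x1 = kg of limestone, x2 = kg of meat-and-bone meal, x3 = kg of soybean meal.
Minimise 0.08x1 + 0.5x2 + 0.54x3 with:
  400x1 + 109.7x2 + 3.1x3 ≥ 606.4   (calcium)
  x1, x2, x3 ≥ 0.
The cheapest feasible vertex uses only limestone; meat-and-bone meal, soybean meal are not used. Binding constraint: calcium.
Optimal quantities: limestone = 1.516 kg.
Cost = 0.08·1.516 = 0.12128.

€0.121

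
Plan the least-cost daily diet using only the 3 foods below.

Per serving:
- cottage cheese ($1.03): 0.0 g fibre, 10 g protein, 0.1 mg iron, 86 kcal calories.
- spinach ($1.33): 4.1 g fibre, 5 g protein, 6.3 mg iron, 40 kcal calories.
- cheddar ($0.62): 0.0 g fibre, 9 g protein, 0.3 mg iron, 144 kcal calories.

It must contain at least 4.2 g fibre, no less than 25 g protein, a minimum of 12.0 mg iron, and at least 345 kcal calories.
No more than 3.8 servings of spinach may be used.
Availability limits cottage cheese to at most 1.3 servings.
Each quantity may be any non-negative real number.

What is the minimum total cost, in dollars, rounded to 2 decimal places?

Treat it as an LP. Let x1 = servings of cottage cheese, x2 = servings of spinach, x3 = servings of cheddar.
Minimize 1.03x1 + 1.33x2 + 0.62x3 s.t.:
  4.1x2 ≥ 4.2   (fibre)
  10x1 + 5x2 + 9x3 ≥ 25   (protein)
  0.1x1 + 6.3x2 + 0.3x3 ≥ 12   (iron)
  86x1 + 40x2 + 144x3 ≥ 345   (calories)
  x2 ≤ 3.8
  x1 ≤ 1.3
  x1, x2, x3 ≥ 0.
At the optimum only spinach, cheddar are positive (cottage cheese = 0). There the iron and calories constraints are tight.
So spinach = 1.815 servings, cheddar = 1.892 servings.
Cost = 1.33·1.815 + 0.62·1.892 = 3.5870.

$3.59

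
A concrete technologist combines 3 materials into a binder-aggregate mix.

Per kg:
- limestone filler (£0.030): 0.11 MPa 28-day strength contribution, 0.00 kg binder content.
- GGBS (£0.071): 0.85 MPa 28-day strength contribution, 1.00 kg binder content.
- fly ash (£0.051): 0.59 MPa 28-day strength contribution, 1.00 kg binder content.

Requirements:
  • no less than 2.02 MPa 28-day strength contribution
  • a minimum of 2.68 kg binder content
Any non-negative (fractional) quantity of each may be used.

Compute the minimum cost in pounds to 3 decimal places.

£0.170

Let x1 = kg of limestone filler, x2 = kg of GGBS, x3 = kg of fly ash.
Minimize 0.03x1 + 0.071x2 + 0.051x3 subject to:
  0.11x1 + 0.85x2 + 0.59x3 ≥ 2.02   (28-day strength contribution)
  1x2 + 1x3 ≥ 2.68   (binder content)
  x1, x2, x3 ≥ 0.
The cheapest feasible vertex uses only GGBS, fly ash; limestone filler is not used. Binding constraints: 28-day strength contribution and binder content.
Solving gives x2 = 1.688, x3 = 0.9923.
Cost = 0.071·1.688 + 0.051·0.9923 = 0.17046.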